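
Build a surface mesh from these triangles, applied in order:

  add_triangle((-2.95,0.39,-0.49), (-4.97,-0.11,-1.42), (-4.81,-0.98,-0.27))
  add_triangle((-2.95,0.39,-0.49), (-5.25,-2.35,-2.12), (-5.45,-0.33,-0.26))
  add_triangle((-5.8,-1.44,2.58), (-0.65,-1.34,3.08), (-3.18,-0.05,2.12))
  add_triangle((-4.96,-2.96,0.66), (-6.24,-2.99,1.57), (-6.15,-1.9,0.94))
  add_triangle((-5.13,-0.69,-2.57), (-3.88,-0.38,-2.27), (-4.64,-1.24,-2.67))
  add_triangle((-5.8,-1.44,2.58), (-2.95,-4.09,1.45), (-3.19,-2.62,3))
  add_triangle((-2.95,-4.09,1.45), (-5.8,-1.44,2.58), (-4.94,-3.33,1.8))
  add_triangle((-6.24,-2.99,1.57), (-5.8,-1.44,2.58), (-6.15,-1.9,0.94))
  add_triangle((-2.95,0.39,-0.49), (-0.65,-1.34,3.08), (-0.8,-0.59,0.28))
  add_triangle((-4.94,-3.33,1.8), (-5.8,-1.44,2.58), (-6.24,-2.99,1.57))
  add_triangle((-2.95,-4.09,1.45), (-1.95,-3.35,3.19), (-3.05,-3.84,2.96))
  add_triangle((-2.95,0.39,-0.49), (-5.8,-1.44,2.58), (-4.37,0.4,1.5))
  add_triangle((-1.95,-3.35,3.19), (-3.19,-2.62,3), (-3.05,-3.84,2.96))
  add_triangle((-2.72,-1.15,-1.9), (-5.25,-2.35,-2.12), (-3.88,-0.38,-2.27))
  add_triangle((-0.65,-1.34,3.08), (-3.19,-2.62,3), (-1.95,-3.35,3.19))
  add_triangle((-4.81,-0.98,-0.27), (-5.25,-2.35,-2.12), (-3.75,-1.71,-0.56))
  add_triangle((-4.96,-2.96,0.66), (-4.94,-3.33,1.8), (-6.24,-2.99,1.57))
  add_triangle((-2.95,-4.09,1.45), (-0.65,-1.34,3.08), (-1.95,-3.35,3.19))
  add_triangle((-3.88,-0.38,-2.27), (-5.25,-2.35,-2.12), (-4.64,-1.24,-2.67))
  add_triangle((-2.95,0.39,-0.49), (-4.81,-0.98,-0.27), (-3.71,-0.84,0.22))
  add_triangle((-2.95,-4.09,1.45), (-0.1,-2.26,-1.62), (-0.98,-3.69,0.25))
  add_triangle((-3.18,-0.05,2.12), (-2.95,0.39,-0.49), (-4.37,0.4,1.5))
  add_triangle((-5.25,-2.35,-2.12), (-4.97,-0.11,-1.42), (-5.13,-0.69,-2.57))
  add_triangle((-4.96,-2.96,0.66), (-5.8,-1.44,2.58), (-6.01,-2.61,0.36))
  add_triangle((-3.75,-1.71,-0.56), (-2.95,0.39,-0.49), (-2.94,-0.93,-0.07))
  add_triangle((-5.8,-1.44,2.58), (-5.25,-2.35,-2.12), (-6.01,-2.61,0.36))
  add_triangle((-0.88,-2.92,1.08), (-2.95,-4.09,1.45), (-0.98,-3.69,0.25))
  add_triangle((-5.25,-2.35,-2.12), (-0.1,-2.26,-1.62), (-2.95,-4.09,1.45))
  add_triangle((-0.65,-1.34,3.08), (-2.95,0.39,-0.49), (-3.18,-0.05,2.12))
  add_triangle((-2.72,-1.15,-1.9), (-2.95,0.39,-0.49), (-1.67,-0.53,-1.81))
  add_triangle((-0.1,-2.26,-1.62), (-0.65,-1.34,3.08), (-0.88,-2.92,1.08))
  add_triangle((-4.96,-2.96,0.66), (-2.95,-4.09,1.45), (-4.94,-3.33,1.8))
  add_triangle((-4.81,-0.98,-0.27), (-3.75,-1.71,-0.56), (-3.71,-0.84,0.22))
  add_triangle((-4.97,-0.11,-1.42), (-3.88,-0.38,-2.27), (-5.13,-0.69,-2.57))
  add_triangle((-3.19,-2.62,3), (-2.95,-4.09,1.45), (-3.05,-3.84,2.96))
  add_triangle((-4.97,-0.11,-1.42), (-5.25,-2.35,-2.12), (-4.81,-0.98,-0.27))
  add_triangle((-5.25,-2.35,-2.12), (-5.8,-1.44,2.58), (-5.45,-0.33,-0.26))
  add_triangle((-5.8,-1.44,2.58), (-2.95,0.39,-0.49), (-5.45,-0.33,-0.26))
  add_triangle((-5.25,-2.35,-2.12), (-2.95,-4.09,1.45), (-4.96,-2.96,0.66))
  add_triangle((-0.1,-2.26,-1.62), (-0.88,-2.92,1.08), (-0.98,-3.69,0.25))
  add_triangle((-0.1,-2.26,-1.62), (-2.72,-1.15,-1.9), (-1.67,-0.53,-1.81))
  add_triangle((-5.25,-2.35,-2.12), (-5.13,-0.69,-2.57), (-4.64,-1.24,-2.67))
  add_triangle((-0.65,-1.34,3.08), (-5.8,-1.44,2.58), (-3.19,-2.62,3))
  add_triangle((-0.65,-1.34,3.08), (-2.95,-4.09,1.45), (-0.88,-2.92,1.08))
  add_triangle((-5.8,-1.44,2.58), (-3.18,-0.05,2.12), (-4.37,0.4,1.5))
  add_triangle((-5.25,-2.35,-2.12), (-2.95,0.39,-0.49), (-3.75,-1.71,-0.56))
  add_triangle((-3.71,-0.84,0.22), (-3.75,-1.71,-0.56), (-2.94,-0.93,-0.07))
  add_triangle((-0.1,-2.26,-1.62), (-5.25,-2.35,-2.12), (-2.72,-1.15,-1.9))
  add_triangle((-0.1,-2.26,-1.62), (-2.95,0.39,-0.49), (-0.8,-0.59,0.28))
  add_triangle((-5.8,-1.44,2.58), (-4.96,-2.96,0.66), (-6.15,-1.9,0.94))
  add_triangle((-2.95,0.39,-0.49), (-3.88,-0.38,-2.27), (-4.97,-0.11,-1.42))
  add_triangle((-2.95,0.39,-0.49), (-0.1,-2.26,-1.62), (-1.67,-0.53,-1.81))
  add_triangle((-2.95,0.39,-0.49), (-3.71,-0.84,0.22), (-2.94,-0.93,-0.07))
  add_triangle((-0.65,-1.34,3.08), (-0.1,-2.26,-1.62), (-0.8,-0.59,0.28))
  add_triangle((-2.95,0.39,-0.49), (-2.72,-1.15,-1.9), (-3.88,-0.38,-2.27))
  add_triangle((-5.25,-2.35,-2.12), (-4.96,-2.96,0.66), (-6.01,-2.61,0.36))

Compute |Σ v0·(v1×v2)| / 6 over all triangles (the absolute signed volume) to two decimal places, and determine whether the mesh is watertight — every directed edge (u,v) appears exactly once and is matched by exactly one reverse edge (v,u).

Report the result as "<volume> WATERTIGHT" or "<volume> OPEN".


64.49 WATERTIGHT

Per-triangle v0·(v1×v2)/6:
  t1: +0.6718
  t2: +1.6103
  t3: +2.7988
  t4: +1.0086
  t5: +0.2137
  t6: +4.8880
  t7: +1.5701
  t8: +2.0661
  t9: -0.8011
  t10: +1.8982
  t11: +0.8907
  t12: +2.1054
  t13: +0.8773
  t14: +0.9101
  t15: +1.7136
  t16: +1.0255
  t17: +0.9268
  t18: -0.3959
  t19: -0.4304
  t20: +0.3184
  t21: +1.6716
  t22: -0.2834
  t23: +1.7472
  t24: +2.1946
  t25: -0.4129
  t26: +2.4740
  t27: +0.9358
  t28: +8.9475
  t29: -1.1193
  t30: +0.6029
  t31: +0.4366
  t32: +1.8666
  t33: +0.3483
  t34: +0.2855
  t35: +1.0212
  t36: +2.4919
  t37: +7.1220
  t38: +1.1301
  t39: +4.7433
  t40: +0.1574
  t41: +0.7706
  t42: +0.7542
  t43: +3.1304
  t44: +2.1675
  t45: +1.3300
  t46: -1.4475
  t47: -0.0022
  t48: +1.6472
  t49: -1.0100
  t50: -2.4428
  t51: +0.3520
  t52: -1.1211
  t53: -0.2685
  t54: -1.0214
  t55: -0.5707
  t56: +1.9909
Σ = +64.4857 → |volume| = 64.49

Directed edges: 168 total, each appears once with its reverse present → watertight.


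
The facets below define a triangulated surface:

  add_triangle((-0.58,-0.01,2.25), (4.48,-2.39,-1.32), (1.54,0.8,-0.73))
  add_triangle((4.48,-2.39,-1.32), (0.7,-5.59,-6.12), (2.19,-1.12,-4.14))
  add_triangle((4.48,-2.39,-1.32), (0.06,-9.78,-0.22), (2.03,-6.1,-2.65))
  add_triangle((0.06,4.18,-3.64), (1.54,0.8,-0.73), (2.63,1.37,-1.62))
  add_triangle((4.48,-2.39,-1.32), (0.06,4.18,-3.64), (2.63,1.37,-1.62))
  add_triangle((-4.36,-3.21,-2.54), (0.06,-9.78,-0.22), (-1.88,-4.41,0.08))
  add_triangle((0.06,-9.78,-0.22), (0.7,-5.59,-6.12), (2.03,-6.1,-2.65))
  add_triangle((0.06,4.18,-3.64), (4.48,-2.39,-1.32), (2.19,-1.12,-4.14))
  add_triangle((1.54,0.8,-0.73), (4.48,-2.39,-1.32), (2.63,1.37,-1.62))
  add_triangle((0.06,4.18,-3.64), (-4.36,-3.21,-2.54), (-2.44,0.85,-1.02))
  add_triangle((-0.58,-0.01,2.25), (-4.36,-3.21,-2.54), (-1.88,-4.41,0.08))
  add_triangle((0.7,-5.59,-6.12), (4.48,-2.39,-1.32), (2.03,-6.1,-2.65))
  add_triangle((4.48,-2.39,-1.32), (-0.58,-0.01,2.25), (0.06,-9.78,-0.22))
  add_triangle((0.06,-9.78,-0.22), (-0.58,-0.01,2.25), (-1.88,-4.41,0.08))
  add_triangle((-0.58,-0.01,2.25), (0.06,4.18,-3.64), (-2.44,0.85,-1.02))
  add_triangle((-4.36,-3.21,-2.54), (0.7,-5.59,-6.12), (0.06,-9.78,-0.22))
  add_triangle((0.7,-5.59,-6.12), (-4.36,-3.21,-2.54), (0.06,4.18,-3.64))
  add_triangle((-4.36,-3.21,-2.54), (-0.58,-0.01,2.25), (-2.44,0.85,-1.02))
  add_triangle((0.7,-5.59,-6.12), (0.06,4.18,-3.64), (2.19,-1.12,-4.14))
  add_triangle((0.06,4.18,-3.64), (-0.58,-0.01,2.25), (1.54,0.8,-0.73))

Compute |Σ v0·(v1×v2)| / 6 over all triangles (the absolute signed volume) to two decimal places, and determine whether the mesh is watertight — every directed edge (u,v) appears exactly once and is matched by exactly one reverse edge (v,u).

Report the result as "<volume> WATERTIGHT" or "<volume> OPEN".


229.85 WATERTIGHT

Per-triangle v0·(v1×v2)/6:
  t1: +2.4514
  t2: +13.8255
  t3: +14.1767
  t4: +0.3940
  t5: +4.8424
  t6: +8.9504
  t7: +16.7421
  t8: +10.8601
  t9: +0.4512
  t10: +8.2737
  t11: +6.0464
  t12: +14.1611
  t13: +15.1810
  t14: +6.8254
  t15: +3.9420
  t16: +45.4702
  t17: +35.9226
  t18: +4.8550
  t19: +14.1067
  t20: +2.3732
Σ = +229.8513 → |volume| = 229.85

Directed edges: 60 total, each appears once with its reverse present → watertight.


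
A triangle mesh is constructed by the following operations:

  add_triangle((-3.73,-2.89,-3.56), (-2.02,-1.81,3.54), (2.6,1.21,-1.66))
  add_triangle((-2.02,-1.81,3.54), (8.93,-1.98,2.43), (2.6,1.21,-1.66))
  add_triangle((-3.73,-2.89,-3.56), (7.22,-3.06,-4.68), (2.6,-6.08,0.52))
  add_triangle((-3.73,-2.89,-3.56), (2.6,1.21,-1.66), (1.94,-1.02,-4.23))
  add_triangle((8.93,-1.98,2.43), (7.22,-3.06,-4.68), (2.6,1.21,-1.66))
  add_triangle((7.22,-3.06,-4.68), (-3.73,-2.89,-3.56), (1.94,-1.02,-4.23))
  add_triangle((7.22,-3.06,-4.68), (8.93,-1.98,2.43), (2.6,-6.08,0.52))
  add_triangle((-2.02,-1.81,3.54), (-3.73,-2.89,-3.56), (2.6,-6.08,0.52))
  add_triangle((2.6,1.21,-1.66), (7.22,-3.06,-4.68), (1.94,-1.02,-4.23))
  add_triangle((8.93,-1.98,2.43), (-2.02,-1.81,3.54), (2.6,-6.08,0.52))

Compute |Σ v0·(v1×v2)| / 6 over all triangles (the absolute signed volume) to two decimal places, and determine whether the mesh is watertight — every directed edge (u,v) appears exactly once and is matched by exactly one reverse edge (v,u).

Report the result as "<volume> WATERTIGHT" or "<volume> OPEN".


Per-triangle v0·(v1×v2)/6:
  t1: -3.3651
  t2: +2.9180
  t3: +47.6730
  t4: +3.4546
  t5: +22.8089
  t6: +14.5691
  t7: +54.0198
  t8: +27.8137
  t9: +8.2635
  t10: +34.1289
Σ = +212.2844 → |volume| = 212.28

Directed edges: 30 total, each appears once with its reverse present → watertight.

212.28 WATERTIGHT


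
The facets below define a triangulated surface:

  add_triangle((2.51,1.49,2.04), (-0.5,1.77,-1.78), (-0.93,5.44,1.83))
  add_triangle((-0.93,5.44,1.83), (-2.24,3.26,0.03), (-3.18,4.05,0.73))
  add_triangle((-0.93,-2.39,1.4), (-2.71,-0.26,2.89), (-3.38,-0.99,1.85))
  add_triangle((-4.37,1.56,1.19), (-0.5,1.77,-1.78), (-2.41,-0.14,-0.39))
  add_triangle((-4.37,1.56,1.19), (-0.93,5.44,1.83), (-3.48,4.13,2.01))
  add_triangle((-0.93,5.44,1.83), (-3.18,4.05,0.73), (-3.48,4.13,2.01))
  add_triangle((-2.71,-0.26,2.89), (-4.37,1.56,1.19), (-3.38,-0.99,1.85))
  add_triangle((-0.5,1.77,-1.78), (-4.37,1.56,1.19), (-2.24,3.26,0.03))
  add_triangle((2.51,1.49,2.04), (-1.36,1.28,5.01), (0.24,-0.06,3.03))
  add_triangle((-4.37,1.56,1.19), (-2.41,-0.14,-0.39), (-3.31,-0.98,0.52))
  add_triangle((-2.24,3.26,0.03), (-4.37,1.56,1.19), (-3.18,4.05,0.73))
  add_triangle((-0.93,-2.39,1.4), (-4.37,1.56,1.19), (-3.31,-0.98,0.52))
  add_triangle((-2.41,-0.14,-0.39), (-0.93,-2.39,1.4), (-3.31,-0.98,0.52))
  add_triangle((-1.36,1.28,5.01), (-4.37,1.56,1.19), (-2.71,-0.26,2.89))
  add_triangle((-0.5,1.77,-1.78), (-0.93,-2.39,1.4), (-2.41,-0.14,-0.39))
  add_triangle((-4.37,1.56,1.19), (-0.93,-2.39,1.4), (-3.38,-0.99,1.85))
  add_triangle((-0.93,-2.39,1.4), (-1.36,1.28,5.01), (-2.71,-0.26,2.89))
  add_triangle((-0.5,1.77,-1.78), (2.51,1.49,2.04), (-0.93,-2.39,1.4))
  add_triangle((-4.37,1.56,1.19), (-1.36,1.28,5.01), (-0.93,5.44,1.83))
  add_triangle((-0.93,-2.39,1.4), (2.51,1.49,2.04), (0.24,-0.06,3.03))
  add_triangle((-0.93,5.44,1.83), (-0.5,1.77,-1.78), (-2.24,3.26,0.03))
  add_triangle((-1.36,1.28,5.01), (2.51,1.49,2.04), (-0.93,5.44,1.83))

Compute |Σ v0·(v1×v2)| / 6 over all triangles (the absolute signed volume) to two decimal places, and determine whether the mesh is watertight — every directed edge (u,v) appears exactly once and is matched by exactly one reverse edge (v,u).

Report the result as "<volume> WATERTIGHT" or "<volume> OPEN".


Per-triangle v0·(v1×v2)/6:
  t1: +5.6790
  t2: +1.4410
  t3: +1.9460
  t4: +2.6088
  t5: -0.6361
  t6: +2.9905
  t7: +2.6119
  t8: +2.7614
  t9: +2.9934
  t10: +1.3694
  t11: +0.9876
  t12: +2.5614
  t13: +0.4999
  t14: +5.3930
  t15: +0.4738
  t16: +0.0083
  t17: +3.9592
  t18: -0.8079
  t19: +16.3487
  t20: +1.9971
  t21: +3.4331
  t22: +13.0712
Σ = +71.6909 → |volume| = 71.69

Directed edges: 66 total; 6 unmatched, e.g. (-3.48,4.13,2.01)→(-4.37,1.56,1.19) → open.

71.69 OPEN


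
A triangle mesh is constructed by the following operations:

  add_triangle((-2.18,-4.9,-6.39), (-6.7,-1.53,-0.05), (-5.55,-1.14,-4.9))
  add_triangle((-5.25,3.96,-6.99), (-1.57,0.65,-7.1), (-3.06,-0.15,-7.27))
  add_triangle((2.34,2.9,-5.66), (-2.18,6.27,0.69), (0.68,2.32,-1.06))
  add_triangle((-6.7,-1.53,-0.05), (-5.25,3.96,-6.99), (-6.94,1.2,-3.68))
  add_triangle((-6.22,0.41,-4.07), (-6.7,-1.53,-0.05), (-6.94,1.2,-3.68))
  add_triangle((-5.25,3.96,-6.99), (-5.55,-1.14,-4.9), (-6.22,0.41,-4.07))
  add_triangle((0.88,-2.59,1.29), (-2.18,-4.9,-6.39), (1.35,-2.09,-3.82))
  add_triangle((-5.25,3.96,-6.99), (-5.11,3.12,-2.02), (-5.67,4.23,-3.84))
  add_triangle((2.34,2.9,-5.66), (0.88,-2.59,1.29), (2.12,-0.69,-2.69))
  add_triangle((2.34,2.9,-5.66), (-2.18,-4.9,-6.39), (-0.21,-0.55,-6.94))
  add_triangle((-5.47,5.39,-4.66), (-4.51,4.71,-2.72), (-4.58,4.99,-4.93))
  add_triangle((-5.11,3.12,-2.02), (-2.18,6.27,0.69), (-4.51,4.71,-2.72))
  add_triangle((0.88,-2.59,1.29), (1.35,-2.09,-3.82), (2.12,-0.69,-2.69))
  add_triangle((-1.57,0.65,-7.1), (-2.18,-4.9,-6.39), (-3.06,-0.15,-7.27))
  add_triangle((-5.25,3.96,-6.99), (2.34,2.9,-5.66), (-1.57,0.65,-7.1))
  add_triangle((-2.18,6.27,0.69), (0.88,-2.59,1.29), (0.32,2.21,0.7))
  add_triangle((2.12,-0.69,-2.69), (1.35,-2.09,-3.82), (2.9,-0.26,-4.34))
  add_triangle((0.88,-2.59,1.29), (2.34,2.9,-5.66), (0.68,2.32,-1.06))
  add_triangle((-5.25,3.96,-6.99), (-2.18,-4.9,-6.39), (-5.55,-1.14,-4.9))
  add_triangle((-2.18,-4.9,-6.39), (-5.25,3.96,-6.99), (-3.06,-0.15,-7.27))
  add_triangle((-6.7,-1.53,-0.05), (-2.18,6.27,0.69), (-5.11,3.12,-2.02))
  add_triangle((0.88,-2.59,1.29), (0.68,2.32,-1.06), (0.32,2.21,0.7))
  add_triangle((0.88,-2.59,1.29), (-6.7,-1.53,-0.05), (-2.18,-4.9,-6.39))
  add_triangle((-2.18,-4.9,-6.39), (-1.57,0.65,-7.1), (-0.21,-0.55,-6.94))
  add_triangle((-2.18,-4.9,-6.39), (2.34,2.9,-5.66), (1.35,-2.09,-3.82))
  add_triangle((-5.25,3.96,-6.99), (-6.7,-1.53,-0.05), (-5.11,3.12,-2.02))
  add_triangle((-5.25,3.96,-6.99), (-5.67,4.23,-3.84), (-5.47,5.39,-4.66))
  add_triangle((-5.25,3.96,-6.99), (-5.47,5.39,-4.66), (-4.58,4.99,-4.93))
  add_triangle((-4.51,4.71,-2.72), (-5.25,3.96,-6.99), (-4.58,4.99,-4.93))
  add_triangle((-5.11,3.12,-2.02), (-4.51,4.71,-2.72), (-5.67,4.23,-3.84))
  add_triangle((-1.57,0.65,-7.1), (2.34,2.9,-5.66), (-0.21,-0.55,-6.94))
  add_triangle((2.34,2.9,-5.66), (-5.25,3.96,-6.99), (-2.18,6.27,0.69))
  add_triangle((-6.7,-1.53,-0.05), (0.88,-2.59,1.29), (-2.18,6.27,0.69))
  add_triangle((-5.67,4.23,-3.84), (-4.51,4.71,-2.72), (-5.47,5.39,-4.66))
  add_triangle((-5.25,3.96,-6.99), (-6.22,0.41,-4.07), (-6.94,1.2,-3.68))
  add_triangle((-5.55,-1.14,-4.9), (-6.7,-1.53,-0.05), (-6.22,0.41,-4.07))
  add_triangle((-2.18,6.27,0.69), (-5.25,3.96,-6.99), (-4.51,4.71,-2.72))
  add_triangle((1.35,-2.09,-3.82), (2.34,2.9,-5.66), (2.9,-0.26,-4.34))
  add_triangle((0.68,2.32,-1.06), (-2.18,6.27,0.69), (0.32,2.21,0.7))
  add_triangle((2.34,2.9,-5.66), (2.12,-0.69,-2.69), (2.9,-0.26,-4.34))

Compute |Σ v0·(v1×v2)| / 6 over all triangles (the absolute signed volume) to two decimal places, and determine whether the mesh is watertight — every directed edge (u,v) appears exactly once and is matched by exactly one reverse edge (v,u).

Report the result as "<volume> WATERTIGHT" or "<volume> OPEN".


Per-triangle v0·(v1×v2)/6:
  t1: +24.7903
  t2: +9.2811
  t3: +4.6866
  t4: -0.7138
  t5: +5.0963
  t6: +10.3011
  t7: +10.5069
  t8: +2.1876
  t9: +0.9234
  t10: +5.0675
  t11: +0.7373
  t12: +6.5276
  t13: +3.1186
  t14: +8.6868
  t15: +24.5510
  t16: +1.8012
  t17: +0.8942
  t18: +2.8090
  t19: +30.5086
  t20: +10.7992
  t21: +18.3587
  t22: +1.0971
  t23: +26.1732
  t24: +9.6734
  t25: +16.6411
  t26: +21.8569
  t27: +4.2100
  t28: +2.2320
  t29: -3.0760
  t30: +2.0505
  t31: +8.7712
  t32: +50.1829
  t33: +11.9005
  t34: +1.6285
  t35: +5.9625
  t36: +9.3583
  t37: +9.1827
  t38: +4.7588
  t39: +2.2056
  t40: +0.2041
Σ = +365.9323 → |volume| = 365.93

Directed edges: 120 total, each appears once with its reverse present → watertight.

365.93 WATERTIGHT


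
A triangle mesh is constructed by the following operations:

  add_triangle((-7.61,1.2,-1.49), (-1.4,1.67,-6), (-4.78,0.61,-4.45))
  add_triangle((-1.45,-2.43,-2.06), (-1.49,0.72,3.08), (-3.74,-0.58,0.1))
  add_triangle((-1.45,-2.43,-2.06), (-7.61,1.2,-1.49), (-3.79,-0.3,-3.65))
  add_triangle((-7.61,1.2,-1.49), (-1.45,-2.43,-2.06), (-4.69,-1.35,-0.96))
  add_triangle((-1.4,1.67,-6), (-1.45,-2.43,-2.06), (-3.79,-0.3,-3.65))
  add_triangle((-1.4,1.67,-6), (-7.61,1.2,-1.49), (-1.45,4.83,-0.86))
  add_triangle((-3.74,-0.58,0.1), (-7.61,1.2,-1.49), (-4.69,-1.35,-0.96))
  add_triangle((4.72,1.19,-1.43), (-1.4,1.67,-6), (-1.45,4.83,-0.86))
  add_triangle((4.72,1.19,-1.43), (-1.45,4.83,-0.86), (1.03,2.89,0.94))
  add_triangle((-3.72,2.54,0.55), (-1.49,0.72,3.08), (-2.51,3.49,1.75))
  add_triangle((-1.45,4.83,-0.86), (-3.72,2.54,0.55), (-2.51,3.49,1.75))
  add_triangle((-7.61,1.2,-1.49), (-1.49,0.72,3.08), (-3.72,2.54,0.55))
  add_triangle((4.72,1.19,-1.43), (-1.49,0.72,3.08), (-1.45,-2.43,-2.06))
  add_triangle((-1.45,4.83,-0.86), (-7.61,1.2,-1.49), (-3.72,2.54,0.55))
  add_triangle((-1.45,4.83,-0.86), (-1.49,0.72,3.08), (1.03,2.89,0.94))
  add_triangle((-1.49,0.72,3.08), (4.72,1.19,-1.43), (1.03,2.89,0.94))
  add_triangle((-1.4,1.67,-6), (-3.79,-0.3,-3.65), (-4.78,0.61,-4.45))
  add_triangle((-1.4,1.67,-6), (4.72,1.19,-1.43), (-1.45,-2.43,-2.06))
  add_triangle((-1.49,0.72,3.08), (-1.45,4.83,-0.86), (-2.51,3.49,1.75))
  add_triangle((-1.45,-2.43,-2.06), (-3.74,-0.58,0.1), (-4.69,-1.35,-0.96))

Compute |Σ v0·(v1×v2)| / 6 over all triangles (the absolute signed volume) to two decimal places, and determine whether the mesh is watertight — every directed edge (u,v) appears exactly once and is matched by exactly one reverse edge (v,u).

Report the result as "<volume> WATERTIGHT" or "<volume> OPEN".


153.66 OPEN

Per-triangle v0·(v1×v2)/6:
  t1: +7.5033
  t2: +2.9346
  t3: +7.7836
  t4: +4.5664
  t5: +7.5493
  t6: +32.3576
  t7: +2.2676
  t8: +24.1890
  t9: +7.8059
  t10: +3.4034
  t11: +4.4660
  t12: +7.5673
  t13: +2.1147
  t14: +8.8879
  t15: +6.3923
  t16: +4.3598
  t17: +3.0767
  t18: +14.4103
  t19: +1.3447
  t20: +0.6773
Σ = +153.6578 → |volume| = 153.66

Directed edges: 60 total; 6 unmatched, e.g. (-4.78,0.61,-4.45)→(-7.61,1.2,-1.49) → open.


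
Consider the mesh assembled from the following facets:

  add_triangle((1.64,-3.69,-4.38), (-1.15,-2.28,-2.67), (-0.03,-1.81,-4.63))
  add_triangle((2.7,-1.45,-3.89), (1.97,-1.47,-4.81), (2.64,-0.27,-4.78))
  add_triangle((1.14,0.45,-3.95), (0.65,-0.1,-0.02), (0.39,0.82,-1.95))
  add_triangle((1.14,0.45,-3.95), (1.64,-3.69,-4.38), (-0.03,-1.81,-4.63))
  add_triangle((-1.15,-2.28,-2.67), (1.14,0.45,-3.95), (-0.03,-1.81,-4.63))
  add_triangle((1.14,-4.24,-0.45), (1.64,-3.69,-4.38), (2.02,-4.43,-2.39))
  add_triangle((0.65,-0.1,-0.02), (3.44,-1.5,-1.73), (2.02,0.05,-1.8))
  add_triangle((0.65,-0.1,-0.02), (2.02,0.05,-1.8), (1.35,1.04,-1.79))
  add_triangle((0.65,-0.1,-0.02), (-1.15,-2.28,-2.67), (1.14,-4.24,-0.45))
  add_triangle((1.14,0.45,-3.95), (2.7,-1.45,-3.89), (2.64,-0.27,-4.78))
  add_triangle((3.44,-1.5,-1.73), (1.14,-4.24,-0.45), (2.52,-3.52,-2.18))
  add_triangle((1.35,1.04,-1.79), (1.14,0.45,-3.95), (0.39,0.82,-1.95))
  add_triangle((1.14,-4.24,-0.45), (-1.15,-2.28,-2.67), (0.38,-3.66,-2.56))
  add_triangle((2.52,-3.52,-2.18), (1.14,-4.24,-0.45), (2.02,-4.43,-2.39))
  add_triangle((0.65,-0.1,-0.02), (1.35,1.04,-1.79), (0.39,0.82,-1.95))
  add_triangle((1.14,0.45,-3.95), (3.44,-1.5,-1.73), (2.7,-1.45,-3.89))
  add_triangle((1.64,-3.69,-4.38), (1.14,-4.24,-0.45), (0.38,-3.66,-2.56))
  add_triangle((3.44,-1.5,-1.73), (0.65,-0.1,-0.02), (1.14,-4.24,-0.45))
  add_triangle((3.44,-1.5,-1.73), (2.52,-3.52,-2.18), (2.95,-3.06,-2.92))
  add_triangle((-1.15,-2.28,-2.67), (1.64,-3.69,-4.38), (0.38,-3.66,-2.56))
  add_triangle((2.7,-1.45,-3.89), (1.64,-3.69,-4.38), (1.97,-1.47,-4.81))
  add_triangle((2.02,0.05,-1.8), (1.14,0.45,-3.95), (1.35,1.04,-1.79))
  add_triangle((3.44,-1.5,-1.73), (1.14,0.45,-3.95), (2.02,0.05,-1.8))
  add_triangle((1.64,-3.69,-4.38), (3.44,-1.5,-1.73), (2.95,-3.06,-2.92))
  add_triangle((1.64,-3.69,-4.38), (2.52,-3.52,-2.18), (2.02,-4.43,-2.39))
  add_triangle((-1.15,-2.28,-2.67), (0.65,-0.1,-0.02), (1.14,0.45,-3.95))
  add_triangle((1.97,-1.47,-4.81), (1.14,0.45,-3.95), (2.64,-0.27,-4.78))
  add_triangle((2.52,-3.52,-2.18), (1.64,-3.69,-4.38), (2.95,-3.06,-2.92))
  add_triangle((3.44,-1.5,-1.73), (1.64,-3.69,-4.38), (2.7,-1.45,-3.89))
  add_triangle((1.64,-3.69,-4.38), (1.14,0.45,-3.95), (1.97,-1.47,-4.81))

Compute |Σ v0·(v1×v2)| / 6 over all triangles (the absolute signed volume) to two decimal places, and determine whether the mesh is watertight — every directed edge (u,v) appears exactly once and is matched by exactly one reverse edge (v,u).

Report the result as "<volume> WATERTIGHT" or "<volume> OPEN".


Per-triangle v0·(v1×v2)/6:
  t1: +3.3202
  t2: +1.1995
  t3: -0.2419
  t4: +4.3462
  t5: +0.6311
  t6: +1.4573
  t7: +0.2462
  t8: +0.1666
  t9: -1.0808
  t10: -0.7251
  t11: +2.1297
  t12: +0.4231
  t13: +1.6690
  t14: +1.0767
  t15: -0.0953
  t16: +1.9028
  t17: +2.6967
  t18: +0.6715
  t19: +1.0658
  t20: +2.3462
  t21: +2.1186
  t22: +0.9110
  t23: +1.3762
  t24: +1.1654
  t25: +1.6228
  t26: -1.2253
  t27: +1.3625
  t28: +1.5354
  t29: +3.7630
  t30: +1.1051
Σ = +36.9404 → |volume| = 36.94

Directed edges: 90 total, each appears once with its reverse present → watertight.

36.94 WATERTIGHT


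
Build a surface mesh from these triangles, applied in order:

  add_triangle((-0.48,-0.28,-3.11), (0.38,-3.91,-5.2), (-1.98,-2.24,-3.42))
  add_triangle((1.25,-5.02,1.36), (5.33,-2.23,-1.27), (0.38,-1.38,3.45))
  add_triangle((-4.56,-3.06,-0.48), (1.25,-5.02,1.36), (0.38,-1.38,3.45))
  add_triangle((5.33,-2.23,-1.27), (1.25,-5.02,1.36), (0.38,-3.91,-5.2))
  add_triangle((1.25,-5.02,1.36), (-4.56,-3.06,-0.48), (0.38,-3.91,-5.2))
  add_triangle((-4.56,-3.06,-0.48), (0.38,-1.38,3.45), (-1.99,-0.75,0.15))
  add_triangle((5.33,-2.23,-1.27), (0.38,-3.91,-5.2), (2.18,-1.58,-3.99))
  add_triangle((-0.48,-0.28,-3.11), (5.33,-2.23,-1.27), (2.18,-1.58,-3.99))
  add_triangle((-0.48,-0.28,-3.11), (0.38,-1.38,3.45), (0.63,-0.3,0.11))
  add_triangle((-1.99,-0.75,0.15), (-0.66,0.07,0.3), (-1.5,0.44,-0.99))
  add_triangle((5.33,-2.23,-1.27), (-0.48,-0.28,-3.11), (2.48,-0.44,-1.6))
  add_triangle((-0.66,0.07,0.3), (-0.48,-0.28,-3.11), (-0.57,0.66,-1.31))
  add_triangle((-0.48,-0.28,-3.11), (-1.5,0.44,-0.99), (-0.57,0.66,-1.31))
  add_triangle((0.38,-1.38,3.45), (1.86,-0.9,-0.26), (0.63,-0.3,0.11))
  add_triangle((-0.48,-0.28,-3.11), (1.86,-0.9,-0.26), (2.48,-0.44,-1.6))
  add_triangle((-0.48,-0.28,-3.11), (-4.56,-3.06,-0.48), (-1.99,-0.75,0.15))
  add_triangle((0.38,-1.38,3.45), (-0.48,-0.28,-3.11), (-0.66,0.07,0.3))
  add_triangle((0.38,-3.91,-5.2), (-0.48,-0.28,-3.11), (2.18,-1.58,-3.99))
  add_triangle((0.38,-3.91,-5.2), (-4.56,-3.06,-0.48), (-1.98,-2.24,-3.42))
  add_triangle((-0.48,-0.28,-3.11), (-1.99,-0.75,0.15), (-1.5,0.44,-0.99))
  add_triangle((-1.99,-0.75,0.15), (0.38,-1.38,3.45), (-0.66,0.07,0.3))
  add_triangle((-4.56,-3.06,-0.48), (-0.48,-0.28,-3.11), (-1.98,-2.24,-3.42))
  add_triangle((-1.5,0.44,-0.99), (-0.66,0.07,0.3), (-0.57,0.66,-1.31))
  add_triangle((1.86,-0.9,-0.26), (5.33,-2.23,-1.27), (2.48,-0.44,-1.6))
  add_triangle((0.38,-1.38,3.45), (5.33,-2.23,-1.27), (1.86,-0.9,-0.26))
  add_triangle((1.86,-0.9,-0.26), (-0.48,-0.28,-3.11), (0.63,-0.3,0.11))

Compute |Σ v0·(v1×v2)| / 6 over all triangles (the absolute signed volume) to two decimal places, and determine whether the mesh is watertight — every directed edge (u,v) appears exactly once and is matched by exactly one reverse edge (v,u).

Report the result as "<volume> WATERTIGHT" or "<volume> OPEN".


Per-triangle v0·(v1×v2)/6:
  t1: +3.7750
  t2: +12.3457
  t3: +13.6573
  t4: +25.9357
  t5: +27.2206
  t6: +1.9638
  t7: +8.5328
  t8: +0.4307
  t9: -0.5617
  t10: +0.2001
  t11: +2.1427
  t12: -0.2766
  t13: +0.4424
  t14: +0.0787
  t15: -0.9476
  t16: +1.3727
  t17: -0.6223
  t18: +4.2395
  t19: +6.5367
  t20: +1.0853
  t21: +0.4942
  t22: +2.2218
  t23: +0.0618
  t24: -0.0119
  t25: -0.1844
  t26: -0.0267
Σ = +110.1061 → |volume| = 110.11

Directed edges: 78 total, each appears once with its reverse present → watertight.

110.11 WATERTIGHT


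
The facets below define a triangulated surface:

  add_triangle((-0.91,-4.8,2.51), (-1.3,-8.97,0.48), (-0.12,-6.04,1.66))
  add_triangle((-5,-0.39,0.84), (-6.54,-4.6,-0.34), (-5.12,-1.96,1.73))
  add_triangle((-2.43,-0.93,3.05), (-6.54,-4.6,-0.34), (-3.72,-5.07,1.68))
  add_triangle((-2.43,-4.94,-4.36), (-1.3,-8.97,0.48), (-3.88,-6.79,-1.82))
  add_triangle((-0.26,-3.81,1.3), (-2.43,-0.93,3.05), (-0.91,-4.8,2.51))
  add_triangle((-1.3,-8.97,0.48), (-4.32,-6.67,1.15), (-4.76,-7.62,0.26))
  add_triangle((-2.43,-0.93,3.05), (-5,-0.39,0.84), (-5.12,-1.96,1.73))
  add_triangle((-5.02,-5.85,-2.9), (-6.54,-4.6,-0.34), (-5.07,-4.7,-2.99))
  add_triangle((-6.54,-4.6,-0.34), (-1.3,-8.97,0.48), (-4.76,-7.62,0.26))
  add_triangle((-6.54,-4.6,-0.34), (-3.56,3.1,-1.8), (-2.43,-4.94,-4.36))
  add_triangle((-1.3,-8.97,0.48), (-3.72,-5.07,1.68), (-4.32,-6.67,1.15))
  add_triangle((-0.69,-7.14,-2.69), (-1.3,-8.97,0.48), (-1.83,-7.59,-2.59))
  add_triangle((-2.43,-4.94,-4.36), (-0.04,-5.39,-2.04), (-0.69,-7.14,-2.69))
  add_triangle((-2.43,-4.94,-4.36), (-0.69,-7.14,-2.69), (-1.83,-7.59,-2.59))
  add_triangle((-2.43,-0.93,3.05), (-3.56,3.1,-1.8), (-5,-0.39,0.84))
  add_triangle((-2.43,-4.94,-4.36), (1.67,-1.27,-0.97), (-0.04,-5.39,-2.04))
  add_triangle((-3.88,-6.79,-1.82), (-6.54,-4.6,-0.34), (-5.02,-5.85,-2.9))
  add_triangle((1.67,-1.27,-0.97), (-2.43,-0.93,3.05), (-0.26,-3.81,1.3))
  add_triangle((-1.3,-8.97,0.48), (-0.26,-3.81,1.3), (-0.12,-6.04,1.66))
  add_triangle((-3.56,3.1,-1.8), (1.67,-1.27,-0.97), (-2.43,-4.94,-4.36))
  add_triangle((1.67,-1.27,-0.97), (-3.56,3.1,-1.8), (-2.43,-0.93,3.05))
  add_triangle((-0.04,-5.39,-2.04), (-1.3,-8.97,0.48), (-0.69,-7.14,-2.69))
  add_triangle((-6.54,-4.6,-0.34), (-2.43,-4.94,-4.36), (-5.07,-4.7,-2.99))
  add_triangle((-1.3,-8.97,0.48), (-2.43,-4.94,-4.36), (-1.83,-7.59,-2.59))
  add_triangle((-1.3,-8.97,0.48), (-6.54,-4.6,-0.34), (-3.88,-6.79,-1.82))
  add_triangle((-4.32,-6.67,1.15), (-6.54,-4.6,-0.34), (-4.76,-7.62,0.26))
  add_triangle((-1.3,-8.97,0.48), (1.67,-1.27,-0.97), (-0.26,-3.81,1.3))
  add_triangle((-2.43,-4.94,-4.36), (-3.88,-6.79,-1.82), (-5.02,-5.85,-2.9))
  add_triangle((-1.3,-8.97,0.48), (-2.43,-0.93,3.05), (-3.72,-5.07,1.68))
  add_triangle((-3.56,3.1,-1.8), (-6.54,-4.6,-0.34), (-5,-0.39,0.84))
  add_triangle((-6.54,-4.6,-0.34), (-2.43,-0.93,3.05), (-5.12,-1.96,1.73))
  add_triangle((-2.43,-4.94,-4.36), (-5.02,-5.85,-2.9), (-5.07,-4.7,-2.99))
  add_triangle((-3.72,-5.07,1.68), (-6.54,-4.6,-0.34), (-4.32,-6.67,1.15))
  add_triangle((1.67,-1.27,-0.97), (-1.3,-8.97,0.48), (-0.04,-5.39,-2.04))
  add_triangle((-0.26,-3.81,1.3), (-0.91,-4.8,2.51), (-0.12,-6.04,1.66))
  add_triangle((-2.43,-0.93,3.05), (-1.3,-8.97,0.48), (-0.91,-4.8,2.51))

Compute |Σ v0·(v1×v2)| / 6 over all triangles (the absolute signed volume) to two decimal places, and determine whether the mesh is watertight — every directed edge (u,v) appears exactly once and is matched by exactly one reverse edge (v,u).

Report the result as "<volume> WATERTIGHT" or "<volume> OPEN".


189.60 WATERTIGHT

Per-triangle v0·(v1×v2)/6:
  t1: +2.9728
  t2: +4.8357
  t3: +10.0855
  t4: +14.4259
  t5: -0.3000
  t6: +5.0751
  t7: +2.8990
  t8: +3.6301
  t9: +1.9060
  t10: +31.5478
  t11: +3.5227
  t12: +4.8971
  t13: +1.4516
  t14: +3.8869
  t15: +5.9561
  t16: +4.8092
  t17: +7.5907
  t18: +0.9394
  t19: -0.6539
  t20: +7.9383
  t21: -2.8115
  t22: +2.2038
  t23: -4.3686
  t24: +2.6309
  t25: +16.6334
  t26: +4.3920
  t27: +3.4916
  t28: +6.3542
  t29: +8.5560
  t30: +12.2228
  t31: +3.9869
  t32: +3.0963
  t33: +3.7394
  t34: +5.3039
  t35: -0.0136
  t36: +6.7699
Σ = +189.6035 → |volume| = 189.60

Directed edges: 108 total, each appears once with its reverse present → watertight.


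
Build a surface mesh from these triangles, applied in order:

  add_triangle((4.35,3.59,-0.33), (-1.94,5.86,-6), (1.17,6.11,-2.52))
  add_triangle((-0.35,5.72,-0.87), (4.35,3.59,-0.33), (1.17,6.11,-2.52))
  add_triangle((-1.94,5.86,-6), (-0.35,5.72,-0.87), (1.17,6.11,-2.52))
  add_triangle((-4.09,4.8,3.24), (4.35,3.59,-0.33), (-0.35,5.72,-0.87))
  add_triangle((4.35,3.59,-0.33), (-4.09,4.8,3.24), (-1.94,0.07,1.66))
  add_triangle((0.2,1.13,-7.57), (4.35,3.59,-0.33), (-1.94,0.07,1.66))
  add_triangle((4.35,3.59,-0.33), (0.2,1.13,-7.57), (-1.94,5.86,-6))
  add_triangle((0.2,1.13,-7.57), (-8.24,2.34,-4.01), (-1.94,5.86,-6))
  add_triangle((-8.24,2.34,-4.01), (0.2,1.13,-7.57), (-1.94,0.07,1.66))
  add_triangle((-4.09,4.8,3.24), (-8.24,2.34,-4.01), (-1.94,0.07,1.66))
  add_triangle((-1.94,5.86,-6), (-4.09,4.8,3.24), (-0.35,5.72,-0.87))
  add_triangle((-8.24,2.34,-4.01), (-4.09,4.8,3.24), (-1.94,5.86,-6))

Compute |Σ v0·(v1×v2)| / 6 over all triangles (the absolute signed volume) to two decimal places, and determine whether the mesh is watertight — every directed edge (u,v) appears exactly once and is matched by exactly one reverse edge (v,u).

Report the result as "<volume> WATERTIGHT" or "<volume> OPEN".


229.61 WATERTIGHT

Per-triangle v0·(v1×v2)/6:
  t1: +9.7759
  t2: +7.2476
  t3: +9.9172
  t4: +18.0771
  t5: +5.4174
  t6: -10.2111
  t7: +36.5656
  t8: +47.6631
  t9: +0.8197
  t10: +16.4669
  t11: +24.4745
  t12: +63.3994
Σ = +229.6133 → |volume| = 229.61

Directed edges: 36 total, each appears once with its reverse present → watertight.


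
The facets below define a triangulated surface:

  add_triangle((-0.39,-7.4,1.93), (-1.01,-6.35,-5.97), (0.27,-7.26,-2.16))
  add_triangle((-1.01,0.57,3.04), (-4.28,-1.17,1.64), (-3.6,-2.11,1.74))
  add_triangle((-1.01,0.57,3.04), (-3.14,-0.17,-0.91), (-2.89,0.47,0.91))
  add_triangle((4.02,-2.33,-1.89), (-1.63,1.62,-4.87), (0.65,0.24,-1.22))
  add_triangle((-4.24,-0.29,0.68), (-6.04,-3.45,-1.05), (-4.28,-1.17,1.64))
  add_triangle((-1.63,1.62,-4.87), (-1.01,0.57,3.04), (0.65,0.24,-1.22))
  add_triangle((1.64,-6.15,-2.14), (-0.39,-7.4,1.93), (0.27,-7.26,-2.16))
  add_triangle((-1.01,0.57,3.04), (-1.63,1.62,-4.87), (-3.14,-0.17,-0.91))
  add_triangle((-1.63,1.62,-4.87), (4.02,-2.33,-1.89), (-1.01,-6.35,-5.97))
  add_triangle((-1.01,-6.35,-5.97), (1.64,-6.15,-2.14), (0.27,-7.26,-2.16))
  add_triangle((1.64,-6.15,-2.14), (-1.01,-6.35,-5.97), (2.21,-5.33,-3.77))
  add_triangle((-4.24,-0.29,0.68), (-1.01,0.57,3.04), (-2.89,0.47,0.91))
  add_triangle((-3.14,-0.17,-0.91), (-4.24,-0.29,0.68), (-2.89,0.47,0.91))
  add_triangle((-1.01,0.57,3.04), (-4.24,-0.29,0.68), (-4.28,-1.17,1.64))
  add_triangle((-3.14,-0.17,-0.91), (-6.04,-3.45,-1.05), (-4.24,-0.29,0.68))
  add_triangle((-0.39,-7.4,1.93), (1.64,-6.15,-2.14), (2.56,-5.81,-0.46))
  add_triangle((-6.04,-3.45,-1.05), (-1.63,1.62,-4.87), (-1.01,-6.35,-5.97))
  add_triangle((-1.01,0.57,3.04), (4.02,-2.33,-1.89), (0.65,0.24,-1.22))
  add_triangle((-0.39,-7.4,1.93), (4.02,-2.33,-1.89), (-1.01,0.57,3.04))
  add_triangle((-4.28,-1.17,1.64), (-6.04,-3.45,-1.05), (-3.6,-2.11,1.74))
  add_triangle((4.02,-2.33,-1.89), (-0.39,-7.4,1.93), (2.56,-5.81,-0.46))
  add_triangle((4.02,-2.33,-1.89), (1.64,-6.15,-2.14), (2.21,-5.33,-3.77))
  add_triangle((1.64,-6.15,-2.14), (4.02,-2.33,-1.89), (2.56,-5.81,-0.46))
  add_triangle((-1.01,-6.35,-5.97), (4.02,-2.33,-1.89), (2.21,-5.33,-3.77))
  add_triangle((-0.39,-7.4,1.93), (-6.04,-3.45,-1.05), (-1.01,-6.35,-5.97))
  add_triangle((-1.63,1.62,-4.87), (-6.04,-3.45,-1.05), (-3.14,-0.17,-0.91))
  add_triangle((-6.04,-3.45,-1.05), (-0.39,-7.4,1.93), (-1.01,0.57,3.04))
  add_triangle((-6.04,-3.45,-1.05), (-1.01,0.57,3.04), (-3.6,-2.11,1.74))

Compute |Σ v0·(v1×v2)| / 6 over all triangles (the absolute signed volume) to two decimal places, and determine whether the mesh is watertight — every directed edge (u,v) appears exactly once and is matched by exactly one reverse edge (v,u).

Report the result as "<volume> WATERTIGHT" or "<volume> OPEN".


249.28 WATERTIGHT

Per-triangle v0·(v1×v2)/6:
  t1: +9.5145
  t2: +2.3483
  t3: -0.5213
  t4: +1.9153
  t5: +3.2979
  t6: +1.0854
  t7: +6.8057
  t8: +4.4170
  t9: +29.1062
  t10: +7.4363
  t11: +8.3471
  t12: +1.1562
  t13: +0.6811
  t14: +2.2148
  t15: +3.0975
  t16: +8.4499
  t17: +41.5360
  t18: +1.0505
  t19: +13.0885
  t20: +3.1647
  t21: +1.2635
  t22: +5.7999
  t23: +6.5584
  t24: +4.7941
  t25: +53.4755
  t26: +6.5611
  t27: +25.5394
  t28: -2.9053
Σ = +249.2784 → |volume| = 249.28

Directed edges: 84 total, each appears once with its reverse present → watertight.


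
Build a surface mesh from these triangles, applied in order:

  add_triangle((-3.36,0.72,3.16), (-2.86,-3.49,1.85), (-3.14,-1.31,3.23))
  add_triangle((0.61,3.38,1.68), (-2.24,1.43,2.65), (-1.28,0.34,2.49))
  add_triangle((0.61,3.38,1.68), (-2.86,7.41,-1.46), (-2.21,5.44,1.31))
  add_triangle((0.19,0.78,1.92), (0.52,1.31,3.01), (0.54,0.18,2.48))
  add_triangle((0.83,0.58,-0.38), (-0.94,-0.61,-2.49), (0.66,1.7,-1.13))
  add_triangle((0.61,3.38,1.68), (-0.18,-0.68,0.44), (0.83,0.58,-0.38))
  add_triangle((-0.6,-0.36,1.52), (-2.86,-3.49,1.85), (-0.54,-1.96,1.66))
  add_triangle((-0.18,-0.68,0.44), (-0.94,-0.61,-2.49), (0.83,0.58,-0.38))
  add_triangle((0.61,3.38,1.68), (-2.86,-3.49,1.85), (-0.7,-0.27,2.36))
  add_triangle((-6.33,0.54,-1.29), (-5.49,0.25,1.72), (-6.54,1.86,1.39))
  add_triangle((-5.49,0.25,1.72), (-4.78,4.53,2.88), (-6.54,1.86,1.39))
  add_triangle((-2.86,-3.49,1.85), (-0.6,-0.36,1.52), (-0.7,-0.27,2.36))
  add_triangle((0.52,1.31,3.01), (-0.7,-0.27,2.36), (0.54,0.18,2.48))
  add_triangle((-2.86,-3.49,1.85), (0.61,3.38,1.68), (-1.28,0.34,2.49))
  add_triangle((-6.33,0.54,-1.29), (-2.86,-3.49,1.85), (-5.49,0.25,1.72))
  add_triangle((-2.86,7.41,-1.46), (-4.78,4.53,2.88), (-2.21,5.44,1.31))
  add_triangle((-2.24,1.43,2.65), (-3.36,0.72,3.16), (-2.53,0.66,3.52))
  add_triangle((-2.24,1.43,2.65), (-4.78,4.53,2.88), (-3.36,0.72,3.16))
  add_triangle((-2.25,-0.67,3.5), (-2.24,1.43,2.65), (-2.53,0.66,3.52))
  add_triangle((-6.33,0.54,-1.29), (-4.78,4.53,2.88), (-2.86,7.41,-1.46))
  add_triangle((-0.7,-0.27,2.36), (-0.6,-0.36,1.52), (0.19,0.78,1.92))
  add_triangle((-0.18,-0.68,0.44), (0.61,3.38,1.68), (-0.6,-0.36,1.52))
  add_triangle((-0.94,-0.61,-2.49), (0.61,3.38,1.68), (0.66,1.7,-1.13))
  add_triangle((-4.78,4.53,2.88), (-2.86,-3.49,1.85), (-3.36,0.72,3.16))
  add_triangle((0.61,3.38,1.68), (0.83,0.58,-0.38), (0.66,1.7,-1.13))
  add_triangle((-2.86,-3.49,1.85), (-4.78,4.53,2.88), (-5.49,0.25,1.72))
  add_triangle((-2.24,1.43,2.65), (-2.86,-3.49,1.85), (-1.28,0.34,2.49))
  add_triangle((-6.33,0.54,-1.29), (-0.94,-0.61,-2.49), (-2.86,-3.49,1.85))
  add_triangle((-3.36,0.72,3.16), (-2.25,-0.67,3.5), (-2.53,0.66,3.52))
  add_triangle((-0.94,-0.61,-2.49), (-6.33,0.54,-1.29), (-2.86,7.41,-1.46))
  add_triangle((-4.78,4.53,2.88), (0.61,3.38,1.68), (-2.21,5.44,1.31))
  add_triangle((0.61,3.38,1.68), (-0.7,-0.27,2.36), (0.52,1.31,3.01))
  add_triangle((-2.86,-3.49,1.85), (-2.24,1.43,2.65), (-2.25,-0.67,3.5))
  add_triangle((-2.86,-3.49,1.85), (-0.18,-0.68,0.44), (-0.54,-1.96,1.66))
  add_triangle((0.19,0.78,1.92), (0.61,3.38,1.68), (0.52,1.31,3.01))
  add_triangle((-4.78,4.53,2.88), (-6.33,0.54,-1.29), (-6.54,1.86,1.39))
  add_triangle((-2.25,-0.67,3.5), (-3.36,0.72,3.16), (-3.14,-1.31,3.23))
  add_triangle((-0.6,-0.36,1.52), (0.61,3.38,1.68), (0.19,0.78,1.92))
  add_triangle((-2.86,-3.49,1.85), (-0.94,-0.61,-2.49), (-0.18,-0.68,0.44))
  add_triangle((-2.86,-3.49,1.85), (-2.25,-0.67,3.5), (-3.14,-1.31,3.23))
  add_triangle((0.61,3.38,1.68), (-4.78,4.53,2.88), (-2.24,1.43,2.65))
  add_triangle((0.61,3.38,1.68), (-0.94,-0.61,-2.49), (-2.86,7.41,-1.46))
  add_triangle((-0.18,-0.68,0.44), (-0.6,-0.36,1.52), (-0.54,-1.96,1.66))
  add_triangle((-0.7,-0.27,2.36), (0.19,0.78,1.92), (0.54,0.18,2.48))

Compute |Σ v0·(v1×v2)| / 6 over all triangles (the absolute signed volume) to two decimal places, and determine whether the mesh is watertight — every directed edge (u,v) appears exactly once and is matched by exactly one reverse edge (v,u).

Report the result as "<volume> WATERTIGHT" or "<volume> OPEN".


Per-triangle v0·(v1×v2)/6:
  t1: +1.5687
  t2: +1.8009
  t3: +5.9516
  t4: -0.0670
  t5: +0.4951
  t6: +0.2963
  t7: +0.9345
  t8: +0.2216
  t9: +1.8183
  t10: +4.5269
  t11: +4.5762
  t12: -0.0231
  t13: +0.5724
  t14: -0.2072
  t15: +10.6227
  t16: +8.4035
  t17: +0.5709
  t18: +1.9261
  t19: -0.1155
  t20: +32.9525
  t21: -0.0031
  t22: +0.1797
  t23: +1.3584
  t24: +5.3603
  t25: +0.6740
  t26: +8.3435
  t27: +2.2095
  t28: +10.8258
  t29: +0.8273
  t30: +18.0152
  t31: +5.5253
  t32: +1.2639
  t33: -2.8693
  t34: +0.0869
  t35: -0.1794
  t36: +6.5469
  t37: +1.3581
  t38: -0.5090
  t39: +0.5970
  t40: +1.2714
  t41: +5.2306
  t42: +2.7662
  t43: -0.0193
  t44: -0.3630
Σ = +145.3222 → |volume| = 145.32

Directed edges: 132 total, each appears once with its reverse present → watertight.

145.32 WATERTIGHT


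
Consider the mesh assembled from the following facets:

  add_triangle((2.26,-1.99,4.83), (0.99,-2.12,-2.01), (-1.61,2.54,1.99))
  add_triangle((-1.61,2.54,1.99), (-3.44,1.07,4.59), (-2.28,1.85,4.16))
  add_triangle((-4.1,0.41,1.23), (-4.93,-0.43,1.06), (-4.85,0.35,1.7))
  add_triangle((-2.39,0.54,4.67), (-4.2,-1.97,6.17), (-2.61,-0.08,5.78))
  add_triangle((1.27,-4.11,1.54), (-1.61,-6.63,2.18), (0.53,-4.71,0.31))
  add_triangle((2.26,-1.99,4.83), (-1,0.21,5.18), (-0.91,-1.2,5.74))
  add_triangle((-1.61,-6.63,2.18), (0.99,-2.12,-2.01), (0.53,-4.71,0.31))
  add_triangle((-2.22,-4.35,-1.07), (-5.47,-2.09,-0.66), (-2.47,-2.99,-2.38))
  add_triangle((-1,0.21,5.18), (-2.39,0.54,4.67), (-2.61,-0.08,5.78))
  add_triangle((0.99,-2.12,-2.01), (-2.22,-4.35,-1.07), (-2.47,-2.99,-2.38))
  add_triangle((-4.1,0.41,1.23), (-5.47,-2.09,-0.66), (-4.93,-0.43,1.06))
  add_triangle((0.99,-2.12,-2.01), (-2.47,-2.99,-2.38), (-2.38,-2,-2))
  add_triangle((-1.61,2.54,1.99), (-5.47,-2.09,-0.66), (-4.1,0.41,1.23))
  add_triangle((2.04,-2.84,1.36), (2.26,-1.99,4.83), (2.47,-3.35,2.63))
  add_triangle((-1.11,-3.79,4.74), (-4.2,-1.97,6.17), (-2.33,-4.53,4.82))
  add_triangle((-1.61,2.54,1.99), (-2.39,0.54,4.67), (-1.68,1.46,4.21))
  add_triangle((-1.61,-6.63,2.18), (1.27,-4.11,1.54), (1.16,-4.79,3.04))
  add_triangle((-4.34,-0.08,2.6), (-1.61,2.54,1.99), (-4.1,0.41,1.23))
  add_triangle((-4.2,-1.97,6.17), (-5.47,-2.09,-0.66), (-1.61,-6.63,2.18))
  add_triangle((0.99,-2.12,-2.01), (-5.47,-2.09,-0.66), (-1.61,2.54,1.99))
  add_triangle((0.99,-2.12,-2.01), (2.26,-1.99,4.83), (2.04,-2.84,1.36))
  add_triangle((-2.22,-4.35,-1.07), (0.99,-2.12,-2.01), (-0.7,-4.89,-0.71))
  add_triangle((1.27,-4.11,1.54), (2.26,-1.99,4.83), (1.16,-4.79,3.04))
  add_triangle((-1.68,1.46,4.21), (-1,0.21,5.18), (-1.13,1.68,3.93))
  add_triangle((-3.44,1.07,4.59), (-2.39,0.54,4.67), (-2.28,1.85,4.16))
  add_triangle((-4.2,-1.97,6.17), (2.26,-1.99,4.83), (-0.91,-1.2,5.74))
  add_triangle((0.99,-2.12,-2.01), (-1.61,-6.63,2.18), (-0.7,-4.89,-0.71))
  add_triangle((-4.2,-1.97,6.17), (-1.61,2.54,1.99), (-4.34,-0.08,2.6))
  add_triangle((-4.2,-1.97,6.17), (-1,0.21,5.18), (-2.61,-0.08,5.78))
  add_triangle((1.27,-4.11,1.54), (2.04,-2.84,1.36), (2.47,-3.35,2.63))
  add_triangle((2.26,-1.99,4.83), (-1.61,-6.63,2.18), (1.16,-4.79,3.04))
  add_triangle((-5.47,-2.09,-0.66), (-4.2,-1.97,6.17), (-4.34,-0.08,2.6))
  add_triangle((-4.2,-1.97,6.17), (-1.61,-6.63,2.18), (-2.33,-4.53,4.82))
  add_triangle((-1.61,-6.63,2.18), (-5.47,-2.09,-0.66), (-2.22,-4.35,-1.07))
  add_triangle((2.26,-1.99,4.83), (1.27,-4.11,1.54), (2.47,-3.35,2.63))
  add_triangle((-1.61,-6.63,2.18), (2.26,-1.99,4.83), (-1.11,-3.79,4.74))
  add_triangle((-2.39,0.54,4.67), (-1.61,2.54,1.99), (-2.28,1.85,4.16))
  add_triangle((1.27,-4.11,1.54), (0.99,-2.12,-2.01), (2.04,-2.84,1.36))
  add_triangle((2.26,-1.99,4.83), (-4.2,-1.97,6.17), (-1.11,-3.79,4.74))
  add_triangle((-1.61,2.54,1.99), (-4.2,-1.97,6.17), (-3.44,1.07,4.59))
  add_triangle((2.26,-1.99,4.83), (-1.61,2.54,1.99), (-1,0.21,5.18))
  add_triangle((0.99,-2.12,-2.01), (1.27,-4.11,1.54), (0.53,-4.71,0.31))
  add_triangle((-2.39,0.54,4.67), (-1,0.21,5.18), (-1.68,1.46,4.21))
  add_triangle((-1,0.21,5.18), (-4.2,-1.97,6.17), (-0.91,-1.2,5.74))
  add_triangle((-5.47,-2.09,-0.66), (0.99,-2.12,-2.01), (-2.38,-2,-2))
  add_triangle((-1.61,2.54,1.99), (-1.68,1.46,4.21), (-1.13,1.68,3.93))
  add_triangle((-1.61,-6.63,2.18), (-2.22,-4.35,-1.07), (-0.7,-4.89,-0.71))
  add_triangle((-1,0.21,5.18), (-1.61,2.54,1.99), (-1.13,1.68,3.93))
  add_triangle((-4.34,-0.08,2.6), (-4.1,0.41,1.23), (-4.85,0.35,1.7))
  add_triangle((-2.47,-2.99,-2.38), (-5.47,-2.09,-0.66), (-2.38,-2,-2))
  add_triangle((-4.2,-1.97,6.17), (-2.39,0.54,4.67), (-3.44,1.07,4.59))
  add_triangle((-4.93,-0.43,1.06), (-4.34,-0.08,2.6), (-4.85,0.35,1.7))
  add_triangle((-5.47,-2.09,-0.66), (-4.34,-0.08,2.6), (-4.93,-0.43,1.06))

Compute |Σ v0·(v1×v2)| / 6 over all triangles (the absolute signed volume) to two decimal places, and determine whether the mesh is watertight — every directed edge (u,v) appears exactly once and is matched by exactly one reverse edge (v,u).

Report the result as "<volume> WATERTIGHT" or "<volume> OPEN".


181.80 OPEN

Per-triangle v0·(v1×v2)/6:
  t1: -0.8093
  t2: +1.4104
  t3: +0.1932
  t4: +1.3341
  t5: +3.4532
  t6: +3.5749
  t7: +2.9470
  t8: +5.1502
  t9: +0.8563
  t10: +3.4892
  t11: +0.6963
  t12: +0.6744
  t13: +1.0251
  t14: +0.2864
  t15: +4.2837
  t16: +1.3013
  t17: +3.1875
  t18: +2.6394
  t19: +35.8217
  t20: +1.1504
  t21: +0.2115
  t22: +2.6781
  t23: +2.2988
  t24: +0.7253
  t25: +1.0990
  t26: +4.9900
  t27: +2.3960
  t28: +8.1954
  t29: +2.0474
  t30: +0.8039
  t31: +6.2786
  t32: +10.6469
  t33: +6.1910
  t34: +11.9783
  t35: +2.4652
  t36: +11.4658
  t37: -0.3588
  t38: +2.3009
  t39: +12.0132
  t40: -0.3644
  t41: +4.4650
  t42: +2.1114
  t43: +1.3943
  t44: +4.1014
  t45: -1.7838
  t46: +0.7504
  t47: +4.3272
  t48: -0.8210
  t49: +0.0337
  t50: +1.1252
  t51: +2.7160
  t52: +0.8975
  t53: +1.7586
Σ = +181.8032 → |volume| = 181.80

Directed edges: 159 total; 3 unmatched, e.g. (-2.33,-4.53,4.82)→(-1.11,-3.79,4.74) → open.
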